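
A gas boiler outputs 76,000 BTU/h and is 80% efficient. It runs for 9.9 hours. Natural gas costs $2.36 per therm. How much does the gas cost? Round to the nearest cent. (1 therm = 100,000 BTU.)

Heat delivered = 76,000 BTU/h × 9.9 h = 752,400 BTU
Gas input = 752,400 / 0.80 = 940,500 BTU
= 940,500 / 100,000 = 9.405 therm
Cost = 9.405 × $2.36/therm = $22.20

$22.20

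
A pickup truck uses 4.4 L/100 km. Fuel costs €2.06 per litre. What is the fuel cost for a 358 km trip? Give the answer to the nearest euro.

Fuel = 4.4 L/100 km × 358 km / 100 = 15.75 L
Cost = 15.75 L × €2.06/L = €32.45 ≈ €32

€32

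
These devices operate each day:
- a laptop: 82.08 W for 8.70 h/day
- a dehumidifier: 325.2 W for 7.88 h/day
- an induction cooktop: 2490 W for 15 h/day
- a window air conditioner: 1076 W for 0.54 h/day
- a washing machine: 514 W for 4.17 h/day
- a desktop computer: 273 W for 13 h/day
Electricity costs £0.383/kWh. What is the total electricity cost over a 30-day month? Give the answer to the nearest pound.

£539

laptop: 82.08 W × 8.70 h × 30 d = 21,423 Wh = 21.42 kWh
dehumidifier: 325.2 W × 7.88 h × 30 d = 76,877 Wh = 76.88 kWh
induction cooktop: 2490 W × 15 h × 30 d = 1,120,500 Wh = 1,120 kWh
window air conditioner: 1076 W × 0.54 h × 30 d = 17,431 Wh = 17.43 kWh
washing machine: 514 W × 4.17 h × 30 d = 64,301 Wh = 64.3 kWh
desktop computer: 273 W × 13 h × 30 d = 106,470 Wh = 106.5 kWh
Total energy = 21.42 + 76.88 + 1,120 + 17.43 + 64.3 + 106.5 = 1,407 kWh
Cost = 1,407 kWh × £0.383 = £538.88 ≈ £539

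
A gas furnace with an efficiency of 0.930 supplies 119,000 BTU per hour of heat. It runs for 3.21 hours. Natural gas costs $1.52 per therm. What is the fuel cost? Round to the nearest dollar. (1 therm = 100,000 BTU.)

$6

Heat delivered = 119,000 BTU/h × 3.21 h = 381,990 BTU
Gas input = 381,990 / 0.930 = 410,742 BTU
= 410,742 / 100,000 = 4.107 therm
Cost = 4.107 × $1.52/therm = $6.24 ≈ $6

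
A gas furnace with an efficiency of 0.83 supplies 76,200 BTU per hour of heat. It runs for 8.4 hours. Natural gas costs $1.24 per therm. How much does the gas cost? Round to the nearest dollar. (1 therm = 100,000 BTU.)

$10

Heat delivered = 76,200 BTU/h × 8.4 h = 640,080 BTU
Gas input = 640,080 / 0.83 = 771,181 BTU
= 771,181 / 100,000 = 7.712 therm
Cost = 7.712 × $1.24/therm = $9.56 ≈ $10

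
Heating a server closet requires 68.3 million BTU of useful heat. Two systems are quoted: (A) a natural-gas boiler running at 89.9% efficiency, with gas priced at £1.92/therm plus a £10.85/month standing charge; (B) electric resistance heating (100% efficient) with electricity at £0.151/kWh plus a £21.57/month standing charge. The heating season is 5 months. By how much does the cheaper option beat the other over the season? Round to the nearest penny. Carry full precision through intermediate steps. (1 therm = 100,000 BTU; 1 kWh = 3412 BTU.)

£1617.57

Heat load = 68.3 × 10⁶ BTU = 68,300,000 BTU
Gas: input = 68,300,000 / 0.899 = 75,973,304 BTU = 759.7 therm → 759.7 × £1.92 = £1,458.69; + 5 × £10.85 standing = £1,512.94
Electric: 68,300,000 BTU / 3412 = 20,020 kWh → × £0.151 = £3,022.66; + 5 × £21.57 standing = £3,130.51
Difference = |£1,512.94 − £3,130.51| = £1,617.57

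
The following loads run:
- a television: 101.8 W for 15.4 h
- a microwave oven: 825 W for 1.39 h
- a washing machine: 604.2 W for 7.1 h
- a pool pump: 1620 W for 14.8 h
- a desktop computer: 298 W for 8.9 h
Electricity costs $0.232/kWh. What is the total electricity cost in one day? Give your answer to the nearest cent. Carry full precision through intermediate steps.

$7.80

television: 101.8 W × 15.4 h = 1,568 Wh = 1.568 kWh
microwave oven: 825 W × 1.39 h = 1,147 Wh = 1.147 kWh
washing machine: 604.2 W × 7.1 h = 4,290 Wh = 4.29 kWh
pool pump: 1620 W × 14.8 h = 23,976 Wh = 23.98 kWh
desktop computer: 298 W × 8.9 h = 2,652 Wh = 2.652 kWh
Total energy = 1.568 + 1.147 + 4.29 + 23.98 + 2.652 = 33.63 kWh
Cost = 33.63 kWh × $0.232 = $7.80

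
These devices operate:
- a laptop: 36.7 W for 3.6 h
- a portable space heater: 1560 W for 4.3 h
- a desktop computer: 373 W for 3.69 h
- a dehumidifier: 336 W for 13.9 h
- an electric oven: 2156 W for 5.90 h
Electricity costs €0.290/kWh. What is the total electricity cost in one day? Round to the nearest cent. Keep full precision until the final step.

€7.43

laptop: 36.7 W × 3.6 h = 132 Wh = 0.1321 kWh
portable space heater: 1560 W × 4.3 h = 6,708 Wh = 6.708 kWh
desktop computer: 373 W × 3.69 h = 1,376 Wh = 1.376 kWh
dehumidifier: 336 W × 13.9 h = 4,670 Wh = 4.67 kWh
electric oven: 2156 W × 5.90 h = 12,720 Wh = 12.72 kWh
Total energy = 0.1321 + 6.708 + 1.376 + 4.67 + 12.72 = 25.61 kWh
Cost = 25.61 kWh × €0.290 = €7.43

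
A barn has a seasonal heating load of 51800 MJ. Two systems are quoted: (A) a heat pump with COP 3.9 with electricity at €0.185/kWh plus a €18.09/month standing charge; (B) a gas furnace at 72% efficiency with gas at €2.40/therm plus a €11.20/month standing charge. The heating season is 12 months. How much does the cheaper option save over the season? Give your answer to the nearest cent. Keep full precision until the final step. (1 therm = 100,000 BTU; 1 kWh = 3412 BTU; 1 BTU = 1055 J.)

Heat load = 51800 MJ = 51,800,000,000 J / 1055 = 49,099,526 BTU
Gas: input = 49,099,526 / 0.720 = 68,193,786 BTU = 681.9 therm → 681.9 × €2.40 = €1,636.65; + 12 × €11.20 standing = €1,771.05
Heat pump: 49,099,526 BTU / 3412 = 14,390 kWh heat; / 3.9 = 3,690 kWh in → × €0.185 = €682.61; + 12 × €18.09 standing = €899.69
Difference = |€1,771.05 − €899.69| = €871.36

€871.36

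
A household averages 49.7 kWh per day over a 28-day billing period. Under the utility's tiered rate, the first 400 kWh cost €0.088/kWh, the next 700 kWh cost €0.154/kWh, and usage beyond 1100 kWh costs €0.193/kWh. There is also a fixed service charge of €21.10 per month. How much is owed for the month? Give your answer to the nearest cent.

Usage = 49.7 kWh/day × 28 days = 1391.6 kWh
First 400 kWh × €0.088 = €35.20
Next 700 kWh × €0.154 = €107.80
Remaining 291.6 kWh × €0.193 = €56.28
Energy charge = €199.28; + service €21.10 = €220.38

€220.38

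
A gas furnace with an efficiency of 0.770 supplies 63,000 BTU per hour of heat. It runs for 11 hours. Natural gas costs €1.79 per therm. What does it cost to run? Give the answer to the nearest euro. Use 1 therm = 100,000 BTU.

€16

Heat delivered = 63,000 BTU/h × 11 h = 693,000 BTU
Gas input = 693,000 / 0.770 = 900,000 BTU
= 900,000 / 100,000 = 9 therm
Cost = 9 × €1.79/therm = €16.11 ≈ €16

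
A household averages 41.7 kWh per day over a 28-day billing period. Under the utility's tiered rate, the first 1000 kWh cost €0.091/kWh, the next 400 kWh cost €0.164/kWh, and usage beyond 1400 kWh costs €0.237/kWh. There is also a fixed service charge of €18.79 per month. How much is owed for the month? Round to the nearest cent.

Usage = 41.7 kWh/day × 28 days = 1167.6 kWh
First 1000 kWh × €0.091 = €91.00
Next 167.6 kWh × €0.164 = €27.49
Remaining tier: 0 kWh (not reached)
Energy charge = €118.49; + service €18.79 = €137.28

€137.28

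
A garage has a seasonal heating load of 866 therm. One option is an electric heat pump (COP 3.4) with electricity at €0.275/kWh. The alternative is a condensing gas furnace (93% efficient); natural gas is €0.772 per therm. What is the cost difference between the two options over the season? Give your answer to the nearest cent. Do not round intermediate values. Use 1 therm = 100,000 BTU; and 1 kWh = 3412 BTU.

Heat load = 866 therm × 100,000 = 86,600,000 BTU
Gas: input = 86,600,000 / 0.93 = 93,118,280 BTU = 931.2 therm → 931.2 × €0.772 = €718.87
Heat pump: 86,600,000 BTU / 3412 = 25,380 kWh heat; / 3.4 = 7,465 kWh in → × €0.275 = €2,052.88
Difference = |€718.87 − €2,052.88| = €1,334.00

€1334.00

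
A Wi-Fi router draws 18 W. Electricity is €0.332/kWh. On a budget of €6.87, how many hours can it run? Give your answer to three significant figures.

1150 h

Energy budget = €6.87 / €0.332 per kWh = 20.69 kWh = 20,693 Wh
Runtime = 20,693 Wh / 18 W = 1,150 h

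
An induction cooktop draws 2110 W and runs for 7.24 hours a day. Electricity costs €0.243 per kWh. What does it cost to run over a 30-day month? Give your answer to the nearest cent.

€111.36

Energy = 2110 W × 7.24 h/day × 30 days = 458,292 Wh = 458.3 kWh
Cost = 458.3 kWh × €0.243/kWh = €111.36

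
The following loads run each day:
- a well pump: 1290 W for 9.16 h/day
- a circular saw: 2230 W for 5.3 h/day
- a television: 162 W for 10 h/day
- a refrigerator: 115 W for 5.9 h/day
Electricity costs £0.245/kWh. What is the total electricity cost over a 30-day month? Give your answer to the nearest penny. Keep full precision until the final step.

£190.61

well pump: 1290 W × 9.16 h × 30 d = 354,492 Wh = 354.5 kWh
circular saw: 2230 W × 5.3 h × 30 d = 354,570 Wh = 354.6 kWh
television: 162 W × 10 h × 30 d = 48,600 Wh = 48.6 kWh
refrigerator: 115 W × 5.9 h × 30 d = 20,355 Wh = 20.36 kWh
Total energy = 354.5 + 354.6 + 48.6 + 20.36 = 778 kWh
Cost = 778 kWh × £0.245 = £190.61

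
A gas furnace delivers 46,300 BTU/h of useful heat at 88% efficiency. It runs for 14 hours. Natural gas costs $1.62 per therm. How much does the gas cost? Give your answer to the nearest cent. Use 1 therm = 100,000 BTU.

Heat delivered = 46,300 BTU/h × 14 h = 648,200 BTU
Gas input = 648,200 / 0.88 = 736,591 BTU
= 736,591 / 100,000 = 7.366 therm
Cost = 7.366 × $1.62/therm = $11.93

$11.93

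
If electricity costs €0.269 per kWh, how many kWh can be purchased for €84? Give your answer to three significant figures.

€84 / €0.269 per kWh = 312.3 kWh

312 kWh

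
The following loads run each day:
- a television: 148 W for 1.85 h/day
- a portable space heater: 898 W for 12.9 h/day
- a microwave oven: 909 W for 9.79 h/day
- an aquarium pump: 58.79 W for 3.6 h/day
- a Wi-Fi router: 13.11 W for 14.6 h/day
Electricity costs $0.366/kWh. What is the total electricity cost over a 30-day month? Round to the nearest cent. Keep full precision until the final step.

television: 148 W × 1.85 h × 30 d = 8,214 Wh = 8.214 kWh
portable space heater: 898 W × 12.9 h × 30 d = 347,526 Wh = 347.5 kWh
microwave oven: 909 W × 9.79 h × 30 d = 266,973 Wh = 267 kWh
aquarium pump: 58.79 W × 3.6 h × 30 d = 6,349 Wh = 6.349 kWh
Wi-Fi router: 13.11 W × 14.6 h × 30 d = 5,742 Wh = 5.742 kWh
Total energy = 8.214 + 347.5 + 267 + 6.349 + 5.742 = 634.8 kWh
Cost = 634.8 kWh × $0.366 = $232.34

$232.34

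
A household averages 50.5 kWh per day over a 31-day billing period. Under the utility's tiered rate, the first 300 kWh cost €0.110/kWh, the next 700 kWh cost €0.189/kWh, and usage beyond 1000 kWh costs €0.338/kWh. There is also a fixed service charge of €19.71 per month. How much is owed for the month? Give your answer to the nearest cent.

€376.15

Usage = 50.5 kWh/day × 31 days = 1565.5 kWh
First 300 kWh × €0.110 = €33.00
Next 700 kWh × €0.189 = €132.30
Remaining 565.5 kWh × €0.338 = €191.14
Energy charge = €356.44; + service €19.71 = €376.15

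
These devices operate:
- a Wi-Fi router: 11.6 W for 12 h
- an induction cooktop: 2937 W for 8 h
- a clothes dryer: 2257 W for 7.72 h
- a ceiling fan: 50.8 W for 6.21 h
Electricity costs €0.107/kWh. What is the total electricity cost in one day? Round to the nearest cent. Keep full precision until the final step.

Wi-Fi router: 11.6 W × 12 h = 139 Wh = 0.1392 kWh
induction cooktop: 2937 W × 8 h = 23,496 Wh = 23.5 kWh
clothes dryer: 2257 W × 7.72 h = 17,424 Wh = 17.42 kWh
ceiling fan: 50.8 W × 6.21 h = 315 Wh = 0.3155 kWh
Total energy = 0.1392 + 23.5 + 17.42 + 0.3155 = 41.37 kWh
Cost = 41.37 kWh × €0.107 = €4.43

€4.43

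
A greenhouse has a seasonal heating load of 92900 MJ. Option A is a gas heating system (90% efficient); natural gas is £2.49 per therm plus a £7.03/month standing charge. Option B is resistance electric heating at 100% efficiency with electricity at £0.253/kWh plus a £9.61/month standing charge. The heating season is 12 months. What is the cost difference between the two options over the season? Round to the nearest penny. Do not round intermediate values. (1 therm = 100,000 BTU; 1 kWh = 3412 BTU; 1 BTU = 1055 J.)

Heat load = 92900 MJ = 92,900,000,000 J / 1055 = 88,056,872 BTU
Gas: input = 88,056,872 / 0.90 = 97,840,969 BTU = 978.4 therm → 978.4 × £2.49 = £2,436.24; + 12 × £7.03 standing = £2,520.60
Electric: 88,056,872 BTU / 3412 = 25,810 kWh → × £0.253 = £6,529.42; + 12 × £9.61 standing = £6,644.74
Difference = |£2,520.60 − £6,644.74| = £4,124.14

£4124.14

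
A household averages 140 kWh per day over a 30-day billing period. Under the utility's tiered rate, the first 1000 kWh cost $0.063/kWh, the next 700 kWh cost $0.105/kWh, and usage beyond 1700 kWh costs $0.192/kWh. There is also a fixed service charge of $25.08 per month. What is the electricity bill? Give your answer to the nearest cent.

Usage = 140 kWh/day × 30 days = 4200 kWh
First 1000 kWh × $0.063 = $63.00
Next 700 kWh × $0.105 = $73.50
Remaining 2500 kWh × $0.192 = $480.00
Energy charge = $616.50; + service $25.08 = $641.58

$641.58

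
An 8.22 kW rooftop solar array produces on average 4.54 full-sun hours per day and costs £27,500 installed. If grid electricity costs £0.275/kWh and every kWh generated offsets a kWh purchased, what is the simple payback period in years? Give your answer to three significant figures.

Daily generation = 8.22 kW × 4.54 h = 37.32 kWh
Annual generation = 37.32 × 365 = 13621 kWh
Annual savings = 13621 × £0.275 = £3,745.87
Payback = £27,500 / £3,745.87 = 7.34 years

7.34 years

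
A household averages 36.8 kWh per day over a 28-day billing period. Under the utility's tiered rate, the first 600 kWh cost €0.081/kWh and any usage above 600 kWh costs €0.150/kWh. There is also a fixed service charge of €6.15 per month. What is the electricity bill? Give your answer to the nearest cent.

€119.31

Usage = 36.8 kWh/day × 28 days = 1030.4 kWh
First 600 kWh × €0.081 = €48.60
Remaining 430.4 kWh × €0.150 = €64.56
Energy charge = €113.16; + service €6.15 = €119.31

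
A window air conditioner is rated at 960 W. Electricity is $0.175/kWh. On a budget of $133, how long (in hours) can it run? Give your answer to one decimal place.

791.7 h

Energy budget = $133 / $0.175 per kWh = 760 kWh = 760,000 Wh
Runtime = 760,000 Wh / 960 W = 791.7 h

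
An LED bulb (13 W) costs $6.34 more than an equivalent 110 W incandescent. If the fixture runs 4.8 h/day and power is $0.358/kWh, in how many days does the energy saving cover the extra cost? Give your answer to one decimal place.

Power saved = 110 − 13 = 97 W
Daily energy saved = 97 W × 4.8 h = 465.6 Wh = 0.4656 kWh
Daily savings = 0.4656 × $0.358 = $0.1667
Payback = $6.34 / $0.1667 per day = 38.04 days

38.0 days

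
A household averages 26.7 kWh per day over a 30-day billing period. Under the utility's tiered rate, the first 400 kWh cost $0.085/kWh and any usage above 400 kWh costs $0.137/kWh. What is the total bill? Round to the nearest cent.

Usage = 26.7 kWh/day × 30 days = 801 kWh
First 400 kWh × $0.085 = $34.00
Remaining 401 kWh × $0.137 = $54.94
Total = $88.94

$88.94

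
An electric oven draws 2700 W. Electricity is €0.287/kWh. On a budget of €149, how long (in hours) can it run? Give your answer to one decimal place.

192.3 h

Energy budget = €149 / €0.287 per kWh = 519.2 kWh = 519,164 Wh
Runtime = 519,164 Wh / 2700 W = 192.3 h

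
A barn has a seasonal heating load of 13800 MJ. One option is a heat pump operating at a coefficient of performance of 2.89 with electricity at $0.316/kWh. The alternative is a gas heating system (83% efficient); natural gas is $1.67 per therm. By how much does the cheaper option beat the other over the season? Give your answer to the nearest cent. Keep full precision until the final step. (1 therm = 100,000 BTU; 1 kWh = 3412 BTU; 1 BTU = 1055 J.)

$156.00

Heat load = 13800 MJ = 13,800,000,000 J / 1055 = 13,080,569 BTU
Gas: input = 13,080,569 / 0.83 = 15,759,721 BTU = 157.6 therm → 157.6 × $1.67 = $263.19
Heat pump: 13,080,569 BTU / 3412 = 3,834 kWh heat; / 2.89 = 1,327 kWh in → × $0.316 = $419.19
Difference = |$263.19 − $419.19| = $156.00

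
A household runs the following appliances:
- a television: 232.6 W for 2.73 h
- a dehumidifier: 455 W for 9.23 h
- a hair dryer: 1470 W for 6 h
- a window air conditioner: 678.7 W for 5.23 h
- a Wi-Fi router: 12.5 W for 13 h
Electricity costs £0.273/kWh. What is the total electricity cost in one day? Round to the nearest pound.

£5

television: 232.6 W × 2.73 h = 635 Wh = 0.635 kWh
dehumidifier: 455 W × 9.23 h = 4,200 Wh = 4.2 kWh
hair dryer: 1470 W × 6 h = 8,820 Wh = 8.82 kWh
window air conditioner: 678.7 W × 5.23 h = 3,550 Wh = 3.55 kWh
Wi-Fi router: 12.5 W × 13 h = 162 Wh = 0.1625 kWh
Total energy = 0.635 + 4.2 + 8.82 + 3.55 + 0.1625 = 17.37 kWh
Cost = 17.37 kWh × £0.273 = £4.74 ≈ £5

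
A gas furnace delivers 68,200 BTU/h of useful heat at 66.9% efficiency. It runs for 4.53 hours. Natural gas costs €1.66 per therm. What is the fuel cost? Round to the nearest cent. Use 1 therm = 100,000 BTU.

Heat delivered = 68,200 BTU/h × 4.53 h = 308,946 BTU
Gas input = 308,946 / 0.669 = 461,803 BTU
= 461,803 / 100,000 = 4.618 therm
Cost = 4.618 × €1.66/therm = €7.67

€7.67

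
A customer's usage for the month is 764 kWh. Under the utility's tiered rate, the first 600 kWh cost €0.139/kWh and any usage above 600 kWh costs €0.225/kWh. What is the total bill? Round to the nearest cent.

€120.30

First 600 kWh × €0.139 = €83.40
Remaining 164 kWh × €0.225 = €36.90
Total = €120.30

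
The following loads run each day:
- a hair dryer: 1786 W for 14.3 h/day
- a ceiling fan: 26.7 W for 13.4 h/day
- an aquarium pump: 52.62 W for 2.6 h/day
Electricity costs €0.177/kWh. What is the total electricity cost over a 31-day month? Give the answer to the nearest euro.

€143

hair dryer: 1786 W × 14.3 h × 31 d = 791,734 Wh = 791.7 kWh
ceiling fan: 26.7 W × 13.4 h × 31 d = 11,091 Wh = 11.09 kWh
aquarium pump: 52.62 W × 2.6 h × 31 d = 4,241 Wh = 4.241 kWh
Total energy = 791.7 + 11.09 + 4.241 = 807.1 kWh
Cost = 807.1 kWh × €0.177 = €142.85 ≈ €143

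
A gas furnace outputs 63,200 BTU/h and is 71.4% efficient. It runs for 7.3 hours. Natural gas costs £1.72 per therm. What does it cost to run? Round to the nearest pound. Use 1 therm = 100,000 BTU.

Heat delivered = 63,200 BTU/h × 7.3 h = 461,360 BTU
Gas input = 461,360 / 0.714 = 646,162 BTU
= 646,162 / 100,000 = 6.462 therm
Cost = 6.462 × £1.72/therm = £11.11 ≈ £11

£11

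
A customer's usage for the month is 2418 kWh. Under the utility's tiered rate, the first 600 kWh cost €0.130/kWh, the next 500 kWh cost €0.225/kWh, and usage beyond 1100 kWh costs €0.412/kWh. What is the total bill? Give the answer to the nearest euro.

First 600 kWh × €0.130 = €78.00
Next 500 kWh × €0.225 = €112.50
Remaining 1318 kWh × €0.412 = €543.02
Total = €733.52 ≈ €734

€734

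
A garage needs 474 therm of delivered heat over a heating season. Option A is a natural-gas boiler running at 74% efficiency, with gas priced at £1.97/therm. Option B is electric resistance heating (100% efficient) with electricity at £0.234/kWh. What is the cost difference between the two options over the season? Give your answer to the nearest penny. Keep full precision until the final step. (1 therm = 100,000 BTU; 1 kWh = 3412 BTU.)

£1988.90

Heat load = 474 therm × 100,000 = 47,400,000 BTU
Gas: input = 47,400,000 / 0.74 = 64,054,054 BTU = 640.5 therm → 640.5 × £1.97 = £1,261.86
Electric: 47,400,000 BTU / 3412 = 13,890 kWh → × £0.234 = £3,250.76
Difference = |£1,261.86 − £3,250.76| = £1,988.90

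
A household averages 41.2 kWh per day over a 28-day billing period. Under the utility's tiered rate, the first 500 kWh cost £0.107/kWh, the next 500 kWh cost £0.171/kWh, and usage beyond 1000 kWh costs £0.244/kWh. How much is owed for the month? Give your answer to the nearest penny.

Usage = 41.2 kWh/day × 28 days = 1153.6 kWh
First 500 kWh × £0.107 = £53.50
Next 500 kWh × £0.171 = £85.50
Remaining 153.6 kWh × £0.244 = £37.48
Total = £176.48

£176.48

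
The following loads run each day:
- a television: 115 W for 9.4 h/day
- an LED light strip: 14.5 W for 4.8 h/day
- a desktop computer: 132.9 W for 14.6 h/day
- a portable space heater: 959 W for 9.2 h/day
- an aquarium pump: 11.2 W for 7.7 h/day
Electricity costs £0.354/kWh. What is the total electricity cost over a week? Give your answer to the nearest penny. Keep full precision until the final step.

£29.74

television: 115 W × 9.4 h × 7 d = 7,567 Wh = 7.567 kWh
LED light strip: 14.5 W × 4.8 h × 7 d = 487 Wh = 0.4872 kWh
desktop computer: 132.9 W × 14.6 h × 7 d = 13,582 Wh = 13.58 kWh
portable space heater: 959 W × 9.2 h × 7 d = 61,760 Wh = 61.76 kWh
aquarium pump: 11.2 W × 7.7 h × 7 d = 604 Wh = 0.6037 kWh
Total energy = 7.567 + 0.4872 + 13.58 + 61.76 + 0.6037 = 84 kWh
Cost = 84 kWh × £0.354 = £29.74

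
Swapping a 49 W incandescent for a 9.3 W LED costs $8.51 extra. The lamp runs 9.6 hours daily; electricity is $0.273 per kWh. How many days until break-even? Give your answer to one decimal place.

81.8 days

Power saved = 49 − 9.3 = 39.7 W
Daily energy saved = 39.7 W × 9.6 h = 381.1 Wh = 0.38112 kWh
Daily savings = 0.38112 × $0.273 = $0.1040
Payback = $8.51 / $0.1040 per day = 81.79 days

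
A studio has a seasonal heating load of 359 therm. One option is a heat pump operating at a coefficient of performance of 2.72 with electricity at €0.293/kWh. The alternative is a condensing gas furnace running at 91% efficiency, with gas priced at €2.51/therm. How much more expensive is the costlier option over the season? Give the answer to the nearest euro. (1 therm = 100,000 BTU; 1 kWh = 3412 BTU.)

Heat load = 359 therm × 100,000 = 35,900,000 BTU
Gas: input = 35,900,000 / 0.91 = 39,450,549 BTU = 394.5 therm → 394.5 × €2.51 = €990.21
Heat pump: 35,900,000 BTU / 3412 = 10,520 kWh heat; / 2.72 = 3,868 kWh in → × €0.293 = €1,133.40
Difference = |€990.21 − €1,133.40| = €143.19 ≈ €143

€143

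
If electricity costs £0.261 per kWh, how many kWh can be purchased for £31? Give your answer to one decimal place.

118.8 kWh

£31 / £0.261 per kWh = 118.8 kWh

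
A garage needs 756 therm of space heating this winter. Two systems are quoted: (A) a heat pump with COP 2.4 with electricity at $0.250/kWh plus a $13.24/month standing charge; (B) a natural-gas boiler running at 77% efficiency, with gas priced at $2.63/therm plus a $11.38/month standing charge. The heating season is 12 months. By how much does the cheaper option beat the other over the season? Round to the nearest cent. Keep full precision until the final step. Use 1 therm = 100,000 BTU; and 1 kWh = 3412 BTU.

$251.83

Heat load = 756 therm × 100,000 = 75,600,000 BTU
Gas: input = 75,600,000 / 0.77 = 98,181,818 BTU = 981.8 therm → 981.8 × $2.63 = $2,582.18; + 12 × $11.38 standing = $2,718.74
Heat pump: 75,600,000 BTU / 3412 = 22,160 kWh heat; / 2.4 = 9,232 kWh in → × $0.250 = $2,308.03; + 12 × $13.24 standing = $2,466.91
Difference = |$2,718.74 − $2,466.91| = $251.83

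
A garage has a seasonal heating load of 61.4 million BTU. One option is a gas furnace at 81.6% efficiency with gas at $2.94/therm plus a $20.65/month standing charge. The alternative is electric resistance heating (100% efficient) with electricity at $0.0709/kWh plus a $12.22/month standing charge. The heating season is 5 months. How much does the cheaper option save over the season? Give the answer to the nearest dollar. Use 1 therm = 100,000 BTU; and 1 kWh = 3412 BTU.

$978

Heat load = 61.4 × 10⁶ BTU = 61,400,000 BTU
Gas: input = 61,400,000 / 0.816 = 75,245,098 BTU = 752.5 therm → 752.5 × $2.94 = $2,212.21; + 5 × $20.65 standing = $2,315.46
Electric: 61,400,000 BTU / 3412 = 18,000 kWh → × $0.0709 = $1,275.87; + 5 × $12.22 standing = $1,336.97
Difference = |$2,315.46 − $1,336.97| = $978.49 ≈ $978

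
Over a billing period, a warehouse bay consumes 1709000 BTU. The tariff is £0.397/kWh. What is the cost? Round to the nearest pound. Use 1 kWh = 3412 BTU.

£199

1709000 BTU × (0.00029308 kWh/BTU) = 500.9 kWh
Cost = 500.9 kWh × £0.397/kWh = £198.85 ≈ £199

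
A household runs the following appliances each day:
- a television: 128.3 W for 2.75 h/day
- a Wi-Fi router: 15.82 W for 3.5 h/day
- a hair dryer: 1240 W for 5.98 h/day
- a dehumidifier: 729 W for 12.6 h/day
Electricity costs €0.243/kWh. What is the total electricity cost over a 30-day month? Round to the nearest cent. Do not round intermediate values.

television: 128.3 W × 2.75 h × 30 d = 10,585 Wh = 10.58 kWh
Wi-Fi router: 15.82 W × 3.5 h × 30 d = 1,661 Wh = 1.661 kWh
hair dryer: 1240 W × 5.98 h × 30 d = 222,456 Wh = 222.5 kWh
dehumidifier: 729 W × 12.6 h × 30 d = 275,562 Wh = 275.6 kWh
Total energy = 10.58 + 1.661 + 222.5 + 275.6 = 510.3 kWh
Cost = 510.3 kWh × €0.243 = €123.99

€123.99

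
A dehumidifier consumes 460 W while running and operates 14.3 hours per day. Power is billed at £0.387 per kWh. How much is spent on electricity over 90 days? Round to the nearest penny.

£229.11

Energy = 460 W × 14.3 h/day × 90 days = 592,020 Wh = 592 kWh
Cost = 592 kWh × £0.387/kWh = £229.11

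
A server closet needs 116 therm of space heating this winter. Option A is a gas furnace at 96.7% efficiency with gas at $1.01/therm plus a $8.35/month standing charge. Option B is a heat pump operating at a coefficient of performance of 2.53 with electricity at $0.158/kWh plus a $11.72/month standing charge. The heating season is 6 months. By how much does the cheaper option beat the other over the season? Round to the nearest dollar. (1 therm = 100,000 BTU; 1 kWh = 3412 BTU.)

Heat load = 116 therm × 100,000 = 11,600,000 BTU
Gas: input = 11,600,000 / 0.967 = 11,995,863 BTU = 120 therm → 120 × $1.01 = $121.16; + 6 × $8.35 standing = $171.26
Heat pump: 11,600,000 BTU / 3412 = 3,400 kWh heat; / 2.53 = 1,344 kWh in → × $0.158 = $212.32; + 6 × $11.72 standing = $282.64
Difference = |$171.26 − $282.64| = $111.38 ≈ $111

$111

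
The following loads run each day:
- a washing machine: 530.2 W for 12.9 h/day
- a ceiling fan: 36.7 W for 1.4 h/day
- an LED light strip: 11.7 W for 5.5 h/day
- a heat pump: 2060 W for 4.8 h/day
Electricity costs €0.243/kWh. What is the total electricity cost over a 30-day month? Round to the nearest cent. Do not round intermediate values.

€122.79

washing machine: 530.2 W × 12.9 h × 30 d = 205,187 Wh = 205.2 kWh
ceiling fan: 36.7 W × 1.4 h × 30 d = 1,541 Wh = 1.541 kWh
LED light strip: 11.7 W × 5.5 h × 30 d = 1,930 Wh = 1.93 kWh
heat pump: 2060 W × 4.8 h × 30 d = 296,640 Wh = 296.6 kWh
Total energy = 205.2 + 1.541 + 1.93 + 296.6 = 505.3 kWh
Cost = 505.3 kWh × €0.243 = €122.79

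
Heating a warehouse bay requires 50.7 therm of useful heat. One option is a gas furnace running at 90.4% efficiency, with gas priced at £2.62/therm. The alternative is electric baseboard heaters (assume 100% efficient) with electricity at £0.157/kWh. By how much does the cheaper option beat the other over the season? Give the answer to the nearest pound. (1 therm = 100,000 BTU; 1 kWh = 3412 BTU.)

Heat load = 50.7 therm × 100,000 = 5,070,000 BTU
Gas: input = 5,070,000 / 0.904 = 5,608,407 BTU = 56.08 therm → 56.08 × £2.62 = £146.94
Electric: 5,070,000 BTU / 3412 = 1,486 kWh → × £0.157 = £233.29
Difference = |£146.94 − £233.29| = £86.35 ≈ £86

£86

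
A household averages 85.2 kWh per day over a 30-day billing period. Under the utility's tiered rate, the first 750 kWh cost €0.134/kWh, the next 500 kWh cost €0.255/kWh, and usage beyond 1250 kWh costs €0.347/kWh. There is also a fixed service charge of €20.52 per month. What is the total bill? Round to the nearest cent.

€701.70

Usage = 85.2 kWh/day × 30 days = 2556 kWh
First 750 kWh × €0.134 = €100.50
Next 500 kWh × €0.255 = €127.50
Remaining 1306 kWh × €0.347 = €453.18
Energy charge = €681.18; + service €20.52 = €701.70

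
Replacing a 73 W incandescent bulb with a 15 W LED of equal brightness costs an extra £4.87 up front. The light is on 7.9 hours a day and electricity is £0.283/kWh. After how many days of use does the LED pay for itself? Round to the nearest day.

Power saved = 73 − 15 = 58 W
Daily energy saved = 58 W × 7.9 h = 458.2 Wh = 0.4582 kWh
Daily savings = 0.4582 × £0.283 = £0.1297
Payback = £4.87 / £0.1297 per day = 37.56 days

38 days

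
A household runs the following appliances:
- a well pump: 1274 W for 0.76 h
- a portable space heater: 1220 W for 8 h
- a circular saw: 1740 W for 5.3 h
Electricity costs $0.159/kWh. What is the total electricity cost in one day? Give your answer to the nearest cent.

well pump: 1274 W × 0.76 h = 968 Wh = 0.9682 kWh
portable space heater: 1220 W × 8 h = 9,760 Wh = 9.76 kWh
circular saw: 1740 W × 5.3 h = 9,222 Wh = 9.222 kWh
Total energy = 0.9682 + 9.76 + 9.222 = 19.95 kWh
Cost = 19.95 kWh × $0.159 = $3.17

$3.17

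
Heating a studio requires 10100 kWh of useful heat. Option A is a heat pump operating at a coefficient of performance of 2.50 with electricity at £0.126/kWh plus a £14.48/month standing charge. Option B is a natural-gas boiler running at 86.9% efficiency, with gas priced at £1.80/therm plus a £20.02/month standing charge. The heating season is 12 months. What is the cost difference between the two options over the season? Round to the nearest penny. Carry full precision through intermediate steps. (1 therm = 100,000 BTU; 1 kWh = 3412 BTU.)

£271.25

Heat load = 10100 kWh × 3412 = 34,461,200 BTU
Gas: input = 34,461,200 / 0.869 = 39,656,157 BTU = 396.6 therm → 396.6 × £1.80 = £713.81; + 12 × £20.02 standing = £954.05
Heat pump: 34,461,200 BTU / 3412 = 10,100 kWh heat; / 2.50 = 4,040 kWh in → × £0.126 = £509.04; + 12 × £14.48 standing = £682.80
Difference = |£954.05 − £682.80| = £271.25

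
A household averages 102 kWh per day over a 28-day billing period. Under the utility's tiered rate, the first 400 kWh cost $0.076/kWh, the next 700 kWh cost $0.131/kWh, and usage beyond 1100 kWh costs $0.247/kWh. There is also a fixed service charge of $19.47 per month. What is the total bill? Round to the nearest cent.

Usage = 102 kWh/day × 28 days = 2856 kWh
First 400 kWh × $0.076 = $30.40
Next 700 kWh × $0.131 = $91.70
Remaining 1756 kWh × $0.247 = $433.73
Energy charge = $555.83; + service $19.47 = $575.30

$575.30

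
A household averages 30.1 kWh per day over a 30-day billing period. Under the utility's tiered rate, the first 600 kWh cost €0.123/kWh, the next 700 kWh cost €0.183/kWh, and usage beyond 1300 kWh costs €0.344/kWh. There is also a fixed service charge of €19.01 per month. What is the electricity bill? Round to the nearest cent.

Usage = 30.1 kWh/day × 30 days = 903 kWh
First 600 kWh × €0.123 = €73.80
Next 303 kWh × €0.183 = €55.45
Remaining tier: 0 kWh (not reached)
Energy charge = €129.25; + service €19.01 = €148.26

€148.26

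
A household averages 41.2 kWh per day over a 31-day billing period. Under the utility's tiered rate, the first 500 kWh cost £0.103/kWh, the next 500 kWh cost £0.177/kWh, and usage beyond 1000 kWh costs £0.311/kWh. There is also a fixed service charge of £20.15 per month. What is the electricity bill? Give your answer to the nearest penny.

£246.36

Usage = 41.2 kWh/day × 31 days = 1277.2 kWh
First 500 kWh × £0.103 = £51.50
Next 500 kWh × £0.177 = £88.50
Remaining 277.2 kWh × £0.311 = £86.21
Energy charge = £226.21; + service £20.15 = £246.36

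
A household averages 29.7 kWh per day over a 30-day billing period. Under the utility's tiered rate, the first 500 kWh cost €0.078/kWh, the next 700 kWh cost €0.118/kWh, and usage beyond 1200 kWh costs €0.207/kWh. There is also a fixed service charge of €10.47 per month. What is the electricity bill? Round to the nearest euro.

Usage = 29.7 kWh/day × 30 days = 891 kWh
First 500 kWh × €0.078 = €39.00
Next 391 kWh × €0.118 = €46.14
Remaining tier: 0 kWh (not reached)
Energy charge = €85.14; + service €10.47 = €95.61 ≈ €96

€96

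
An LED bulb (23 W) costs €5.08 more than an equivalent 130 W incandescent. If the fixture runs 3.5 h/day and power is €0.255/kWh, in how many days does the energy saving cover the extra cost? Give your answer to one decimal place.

Power saved = 130 − 23 = 107 W
Daily energy saved = 107 W × 3.5 h = 374.5 Wh = 0.3745 kWh
Daily savings = 0.3745 × €0.255 = €0.0955
Payback = €5.08 / €0.0955 per day = 53.2 days

53.2 days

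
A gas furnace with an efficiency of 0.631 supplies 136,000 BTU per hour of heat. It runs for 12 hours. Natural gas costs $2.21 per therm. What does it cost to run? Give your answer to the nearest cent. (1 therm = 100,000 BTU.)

$57.16

Heat delivered = 136,000 BTU/h × 12 h = 1,632,000 BTU
Gas input = 1,632,000 / 0.631 = 2,586,371 BTU
= 2,586,371 / 100,000 = 25.86 therm
Cost = 25.86 × $2.21/therm = $57.16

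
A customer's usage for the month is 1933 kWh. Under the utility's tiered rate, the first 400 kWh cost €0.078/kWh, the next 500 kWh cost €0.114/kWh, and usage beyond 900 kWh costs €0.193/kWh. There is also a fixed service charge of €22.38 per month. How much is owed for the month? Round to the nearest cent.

€309.95

First 400 kWh × €0.078 = €31.20
Next 500 kWh × €0.114 = €57.00
Remaining 1033 kWh × €0.193 = €199.37
Energy charge = €287.57; + service €22.38 = €309.95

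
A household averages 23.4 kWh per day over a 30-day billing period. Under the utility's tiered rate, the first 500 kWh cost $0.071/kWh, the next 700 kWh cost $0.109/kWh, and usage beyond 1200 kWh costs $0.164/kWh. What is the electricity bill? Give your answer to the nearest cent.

Usage = 23.4 kWh/day × 30 days = 702 kWh
First 500 kWh × $0.071 = $35.50
Next 202 kWh × $0.109 = $22.02
Remaining tier: 0 kWh (not reached)
Total = $57.52

$57.52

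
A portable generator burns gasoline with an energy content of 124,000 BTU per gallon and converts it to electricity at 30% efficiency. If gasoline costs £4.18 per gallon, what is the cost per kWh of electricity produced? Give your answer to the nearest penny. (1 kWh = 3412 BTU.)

Electrical output per gallon = 124,000 BTU × 0.30 / 3412 BTU/kWh = 10.9 kWh
Cost per kWh = £4.18 / 10.9 kWh = £0.383

£0.38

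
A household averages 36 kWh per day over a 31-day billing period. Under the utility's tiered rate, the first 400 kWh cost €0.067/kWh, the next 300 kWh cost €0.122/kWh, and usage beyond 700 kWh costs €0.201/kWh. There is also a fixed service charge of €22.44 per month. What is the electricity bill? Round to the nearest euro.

€169

Usage = 36 kWh/day × 31 days = 1116 kWh
First 400 kWh × €0.067 = €26.80
Next 300 kWh × €0.122 = €36.60
Remaining 416 kWh × €0.201 = €83.62
Energy charge = €147.02; + service €22.44 = €169.46 ≈ €169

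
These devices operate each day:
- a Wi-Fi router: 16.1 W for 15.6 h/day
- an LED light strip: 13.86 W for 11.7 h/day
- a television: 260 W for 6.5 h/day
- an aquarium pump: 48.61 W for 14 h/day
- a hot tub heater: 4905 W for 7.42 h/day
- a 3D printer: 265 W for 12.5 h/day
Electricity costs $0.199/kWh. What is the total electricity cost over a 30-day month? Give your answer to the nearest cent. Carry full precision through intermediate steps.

Wi-Fi router: 16.1 W × 15.6 h × 30 d = 7,535 Wh = 7.535 kWh
LED light strip: 13.86 W × 11.7 h × 30 d = 4,865 Wh = 4.865 kWh
television: 260 W × 6.5 h × 30 d = 50,700 Wh = 50.7 kWh
aquarium pump: 48.61 W × 14 h × 30 d = 20,416 Wh = 20.42 kWh
hot tub heater: 4905 W × 7.42 h × 30 d = 1,091,853 Wh = 1,092 kWh
3D printer: 265 W × 12.5 h × 30 d = 99,375 Wh = 99.38 kWh
Total energy = 7.535 + 4.865 + 50.7 + 20.42 + 1,092 + 99.38 = 1,275 kWh
Cost = 1,275 kWh × $0.199 = $253.67

$253.67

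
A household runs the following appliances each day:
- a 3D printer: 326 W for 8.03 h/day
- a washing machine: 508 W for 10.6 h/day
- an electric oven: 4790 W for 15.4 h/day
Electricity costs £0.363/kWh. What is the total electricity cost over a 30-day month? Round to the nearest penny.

£890.46

3D printer: 326 W × 8.03 h × 30 d = 78,533 Wh = 78.53 kWh
washing machine: 508 W × 10.6 h × 30 d = 161,544 Wh = 161.5 kWh
electric oven: 4790 W × 15.4 h × 30 d = 2,212,980 Wh = 2,213 kWh
Total energy = 78.53 + 161.5 + 2,213 = 2,453 kWh
Cost = 2,453 kWh × £0.363 = £890.46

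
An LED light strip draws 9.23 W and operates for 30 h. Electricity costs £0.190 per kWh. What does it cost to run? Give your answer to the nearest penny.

£0.05

Energy = 9.23 W × 30 h = 277 Wh = 0.2769 kWh
Cost = 0.2769 kWh × £0.190/kWh = £0.05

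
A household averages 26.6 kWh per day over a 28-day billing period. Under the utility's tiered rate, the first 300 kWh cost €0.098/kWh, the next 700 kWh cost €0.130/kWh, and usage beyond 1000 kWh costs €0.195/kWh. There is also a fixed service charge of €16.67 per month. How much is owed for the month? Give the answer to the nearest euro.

€104

Usage = 26.6 kWh/day × 28 days = 744.8 kWh
First 300 kWh × €0.098 = €29.40
Next 444.8 kWh × €0.130 = €57.82
Remaining tier: 0 kWh (not reached)
Energy charge = €87.22; + service €16.67 = €103.89 ≈ €104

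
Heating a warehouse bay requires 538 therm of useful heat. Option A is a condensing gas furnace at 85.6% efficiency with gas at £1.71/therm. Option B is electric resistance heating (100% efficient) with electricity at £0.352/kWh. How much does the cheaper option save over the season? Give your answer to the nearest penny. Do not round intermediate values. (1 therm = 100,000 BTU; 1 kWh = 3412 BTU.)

Heat load = 538 therm × 100,000 = 53,800,000 BTU
Gas: input = 53,800,000 / 0.856 = 62,850,467 BTU = 628.5 therm → 628.5 × £1.71 = £1,074.74
Electric: 53,800,000 BTU / 3412 = 15,770 kWh → × £0.352 = £5,550.29
Difference = |£1,074.74 − £5,550.29| = £4,475.55

£4475.55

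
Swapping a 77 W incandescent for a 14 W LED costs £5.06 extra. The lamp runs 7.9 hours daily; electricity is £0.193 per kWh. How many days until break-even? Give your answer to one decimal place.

52.7 days

Power saved = 77 − 14 = 63 W
Daily energy saved = 63 W × 7.9 h = 497.7 Wh = 0.4977 kWh
Daily savings = 0.4977 × £0.193 = £0.0961
Payback = £5.06 / £0.0961 per day = 52.68 days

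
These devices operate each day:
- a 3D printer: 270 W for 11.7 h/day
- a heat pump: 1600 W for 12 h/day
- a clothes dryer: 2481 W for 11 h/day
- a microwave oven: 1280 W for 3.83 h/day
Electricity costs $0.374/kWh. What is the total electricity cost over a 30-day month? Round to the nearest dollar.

$612

3D printer: 270 W × 11.7 h × 30 d = 94,770 Wh = 94.77 kWh
heat pump: 1600 W × 12 h × 30 d = 576,000 Wh = 576 kWh
clothes dryer: 2481 W × 11 h × 30 d = 818,730 Wh = 818.7 kWh
microwave oven: 1280 W × 3.83 h × 30 d = 147,072 Wh = 147.1 kWh
Total energy = 94.77 + 576 + 818.7 + 147.1 = 1,637 kWh
Cost = 1,637 kWh × $0.374 = $612.08 ≈ $612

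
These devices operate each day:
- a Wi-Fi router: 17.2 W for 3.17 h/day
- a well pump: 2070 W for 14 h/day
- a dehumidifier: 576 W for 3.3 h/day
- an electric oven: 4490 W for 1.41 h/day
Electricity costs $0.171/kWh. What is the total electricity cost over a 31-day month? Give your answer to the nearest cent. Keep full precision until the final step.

$197.55

Wi-Fi router: 17.2 W × 3.17 h × 31 d = 1,690 Wh = 1.69 kWh
well pump: 2070 W × 14 h × 31 d = 898,380 Wh = 898.4 kWh
dehumidifier: 576 W × 3.3 h × 31 d = 58,925 Wh = 58.92 kWh
electric oven: 4490 W × 1.41 h × 31 d = 196,258 Wh = 196.3 kWh
Total energy = 1.69 + 898.4 + 58.92 + 196.3 = 1,155 kWh
Cost = 1,155 kWh × $0.171 = $197.55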